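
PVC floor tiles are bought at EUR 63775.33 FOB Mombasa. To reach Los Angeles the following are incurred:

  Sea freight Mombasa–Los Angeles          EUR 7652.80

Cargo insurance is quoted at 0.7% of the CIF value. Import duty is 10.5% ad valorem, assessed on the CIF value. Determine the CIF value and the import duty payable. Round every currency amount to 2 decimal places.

Let C be the CIF value. C = FOB price + freight + 0.7% × C
C − 0.7% × C = 63775.33 + 7652.80
0.993 × C = 71428.13
C = 71428.13 / 0.993 = 71931.65
Insurance premium = 0.7% × 71931.65 = 503.52
Import duty = 71931.65 × 10.5% = 7552.82

CIF value: EUR 71931.65; import duty: EUR 7552.82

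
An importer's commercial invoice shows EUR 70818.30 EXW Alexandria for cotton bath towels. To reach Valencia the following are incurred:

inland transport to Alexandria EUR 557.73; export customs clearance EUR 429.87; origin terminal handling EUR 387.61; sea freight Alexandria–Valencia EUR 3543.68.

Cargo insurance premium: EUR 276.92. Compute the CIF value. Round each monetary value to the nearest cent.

CIF = EXW price + pre-shipment costs + freight + insurance
CIF = 70818.30 + 557.73 + 429.87 + 387.61 + 3543.68 + 276.92 = 76014.11

CIF value: EUR 76014.11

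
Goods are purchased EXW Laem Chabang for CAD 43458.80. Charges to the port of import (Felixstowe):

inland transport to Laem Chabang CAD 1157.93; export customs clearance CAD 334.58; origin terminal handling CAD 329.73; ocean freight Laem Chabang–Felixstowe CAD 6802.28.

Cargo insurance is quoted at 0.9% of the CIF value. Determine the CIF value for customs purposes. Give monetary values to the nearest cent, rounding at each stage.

Let C be the CIF value. C = EXW price + pre-shipment costs + freight + 0.9% × C
C − 0.9% × C = 43458.80 + 1157.93 + 334.58 + 329.73 + 6802.28
0.991 × C = 52083.32
C = 52083.32 / 0.991 = 52556.33
Insurance premium = 0.9% × 52556.33 = 473.01

CIF value: CAD 52556.33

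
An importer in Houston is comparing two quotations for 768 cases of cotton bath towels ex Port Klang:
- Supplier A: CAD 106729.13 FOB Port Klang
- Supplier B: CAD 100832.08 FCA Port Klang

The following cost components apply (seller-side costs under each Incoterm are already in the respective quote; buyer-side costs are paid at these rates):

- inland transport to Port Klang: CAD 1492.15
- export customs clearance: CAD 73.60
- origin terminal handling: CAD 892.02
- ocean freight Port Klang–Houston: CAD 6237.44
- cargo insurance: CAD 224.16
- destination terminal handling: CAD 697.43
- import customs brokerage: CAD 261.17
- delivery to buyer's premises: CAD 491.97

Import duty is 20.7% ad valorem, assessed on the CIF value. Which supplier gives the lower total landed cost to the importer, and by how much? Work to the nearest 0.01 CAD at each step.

Supplier A (FOB):
CIF value = FOB price + freight + insurance = 106729.13 + 6237.44 + 224.16 = 113190.73
Import duty = 113190.73 × 20.7% = 23430.48
Buyer bears (A): 6237.44 + 224.16 + 697.43 + 261.17 + 491.97 = 7912.17
Landed cost (A) = invoice 106729.13 + 7912.17 + duty 23430.48 = 138071.78
Supplier B (FCA):
CIF value = FCA price + origin terminal + freight + insurance = 100832.08 + 892.02 + 6237.44 + 224.16 = 108185.70
Import duty = 108185.70 × 20.7% = 22394.44
Buyer bears (B): 892.02 + 6237.44 + 224.16 + 697.43 + 261.17 + 491.97 = 8804.19
Landed cost (B) = invoice 100832.08 + 8804.19 + duty 22394.44 = 132030.71
Difference = |138071.78 − 132030.71| = 6041.07

Supplier B is cheaper by CAD 6041.07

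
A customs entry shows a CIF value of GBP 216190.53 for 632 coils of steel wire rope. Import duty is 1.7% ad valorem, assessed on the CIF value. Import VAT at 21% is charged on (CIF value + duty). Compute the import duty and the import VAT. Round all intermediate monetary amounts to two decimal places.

Import duty = 216190.53 × 1.7% = 3675.24
VAT base = CIF + duty = 216190.53 + 3675.24 = 219865.77
Import VAT = 219865.77 × 21% = 46171.81

Import duty: GBP 3675.24; import VAT: GBP 46171.81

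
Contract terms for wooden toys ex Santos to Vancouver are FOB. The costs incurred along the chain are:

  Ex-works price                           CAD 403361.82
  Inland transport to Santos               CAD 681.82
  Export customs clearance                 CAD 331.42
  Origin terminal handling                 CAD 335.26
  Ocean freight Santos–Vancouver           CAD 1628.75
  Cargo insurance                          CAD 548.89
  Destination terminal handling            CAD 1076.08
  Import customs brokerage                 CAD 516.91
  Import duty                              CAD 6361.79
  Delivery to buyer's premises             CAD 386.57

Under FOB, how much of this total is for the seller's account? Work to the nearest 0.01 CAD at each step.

Seller's account: CAD 404710.32

FOB: the seller bears costs until goods are on board at the origin port; the buyer bears freight, insurance and all costs thereafter.
Seller's account: goods 403361.82 + inland to port 681.82 + export clearance 331.42 + origin terminal 335.26 = 404710.32
Buyer's account: freight 1628.75 + insurance 548.89 + destination terminal 1076.08 + brokerage 516.91 + duty 6361.79 + delivery 386.57 = 10518.99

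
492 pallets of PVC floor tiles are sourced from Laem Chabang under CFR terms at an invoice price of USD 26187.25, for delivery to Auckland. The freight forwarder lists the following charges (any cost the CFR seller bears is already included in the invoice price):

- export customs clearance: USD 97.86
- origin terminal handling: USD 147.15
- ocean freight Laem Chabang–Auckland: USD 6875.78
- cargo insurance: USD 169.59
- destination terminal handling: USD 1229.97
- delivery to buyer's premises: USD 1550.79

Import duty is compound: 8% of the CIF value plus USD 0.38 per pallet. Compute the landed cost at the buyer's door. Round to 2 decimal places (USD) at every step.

CFR: the seller pays costs through ocean freight to the destination port, but not insurance.
Already in the invoice (seller's account under CFR): export clearance, origin terminal, freight — exclude.
CIF value = CFR price + insurance = 26187.25 + 169.59 = 26356.84
Ad valorem component: 26356.84 × 8% = 2108.55
Specific component: 492 × 0.38 = 186.96
Import duty = 2108.55 + 186.96 = 2295.51
Buyer bears: insurance 169.59 + destination terminal 1229.97 + delivery 1550.79 + duty 2295.51 = 5245.86
Landed cost = invoice 26187.25 + 5245.86 = 31433.11

Total landed cost: USD 31433.11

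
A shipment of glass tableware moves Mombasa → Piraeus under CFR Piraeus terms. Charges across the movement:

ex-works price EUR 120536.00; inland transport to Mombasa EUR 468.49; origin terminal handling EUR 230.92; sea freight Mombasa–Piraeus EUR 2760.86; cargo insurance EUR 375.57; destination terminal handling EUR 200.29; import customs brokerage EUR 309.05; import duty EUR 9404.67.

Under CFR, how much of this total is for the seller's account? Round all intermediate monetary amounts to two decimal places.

Seller's account: EUR 123996.27

CFR: the seller pays costs through ocean freight to the destination port, but not insurance.
Seller's account: goods 120536.00 + inland to port 468.49 + origin terminal 230.92 + freight 2760.86 = 123996.27
Buyer's account: insurance 375.57 + destination terminal 200.29 + brokerage 309.05 + duty 9404.67 = 10289.58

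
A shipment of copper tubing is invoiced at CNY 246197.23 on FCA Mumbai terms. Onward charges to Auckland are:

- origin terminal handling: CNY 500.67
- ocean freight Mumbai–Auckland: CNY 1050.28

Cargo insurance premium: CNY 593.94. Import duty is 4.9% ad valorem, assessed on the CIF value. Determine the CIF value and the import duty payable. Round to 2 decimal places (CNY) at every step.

CIF = FCA price + pre-shipment costs + freight + insurance
CIF = 246197.23 + 500.67 + 1050.28 + 593.94 = 248342.12
Import duty = 248342.12 × 4.9% = 12168.76

CIF value: CNY 248342.12; import duty: CNY 12168.76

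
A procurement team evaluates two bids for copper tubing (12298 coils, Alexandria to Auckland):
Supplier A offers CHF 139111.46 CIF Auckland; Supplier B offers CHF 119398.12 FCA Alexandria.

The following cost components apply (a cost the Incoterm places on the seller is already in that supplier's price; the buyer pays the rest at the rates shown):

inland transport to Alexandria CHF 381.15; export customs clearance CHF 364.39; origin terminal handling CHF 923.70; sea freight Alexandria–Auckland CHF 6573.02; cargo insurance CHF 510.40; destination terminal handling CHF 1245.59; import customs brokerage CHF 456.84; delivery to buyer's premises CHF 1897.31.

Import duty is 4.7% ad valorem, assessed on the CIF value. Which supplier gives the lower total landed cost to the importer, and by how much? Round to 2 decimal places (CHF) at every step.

Supplier A (CIF):
The CIF price already equals the CIF value: 139111.46
Import duty = 139111.46 × 4.7% = 6538.24
Buyer bears (A): 1245.59 + 456.84 + 1897.31 = 3599.74
Landed cost (A) = invoice 139111.46 + 3599.74 + duty 6538.24 = 149249.44
Supplier B (FCA):
CIF value = FCA price + origin terminal + freight + insurance = 119398.12 + 923.70 + 6573.02 + 510.40 = 127405.24
Import duty = 127405.24 × 4.7% = 5988.05
Buyer bears (B): 923.70 + 6573.02 + 510.40 + 1245.59 + 456.84 + 1897.31 = 11606.86
Landed cost (B) = invoice 119398.12 + 11606.86 + duty 5988.05 = 136993.03
Difference = |149249.44 − 136993.03| = 12256.41

Supplier B is cheaper by CHF 12256.41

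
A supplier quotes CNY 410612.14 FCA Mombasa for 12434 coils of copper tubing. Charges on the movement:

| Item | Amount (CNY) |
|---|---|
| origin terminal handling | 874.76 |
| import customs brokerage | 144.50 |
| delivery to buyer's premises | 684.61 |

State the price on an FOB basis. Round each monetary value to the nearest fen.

FOB price: CNY 411486.90

Not relevant to the conversion: delivery, brokerage — on the buyer under both terms; not part of either seller's price.
From FCA to FOB, the seller additionally bears: origin terminal.
FOB price = 410612.14 + 874.76 = 411486.90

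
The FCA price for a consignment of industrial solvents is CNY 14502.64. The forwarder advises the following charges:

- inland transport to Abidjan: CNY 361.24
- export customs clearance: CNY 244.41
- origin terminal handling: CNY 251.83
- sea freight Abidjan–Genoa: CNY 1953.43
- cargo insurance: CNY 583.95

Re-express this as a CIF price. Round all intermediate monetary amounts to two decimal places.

Not relevant to the conversion: inland to port, export clearance — on the seller under both FCA and CIF; already in the FCA price and stays in the CIF price.
From FCA to CIF, the seller additionally bears: origin terminal, freight, insurance.
CIF price = 14502.64 + 251.83 + 1953.43 + 583.95 = 17291.85

CIF price: CNY 17291.85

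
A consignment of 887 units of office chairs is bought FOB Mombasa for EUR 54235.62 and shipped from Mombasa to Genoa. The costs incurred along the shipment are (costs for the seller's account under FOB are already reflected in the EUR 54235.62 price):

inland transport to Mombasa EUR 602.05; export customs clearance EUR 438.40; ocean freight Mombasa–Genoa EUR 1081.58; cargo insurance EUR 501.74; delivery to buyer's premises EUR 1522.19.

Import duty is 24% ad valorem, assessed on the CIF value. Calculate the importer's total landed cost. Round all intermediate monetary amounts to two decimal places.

FOB: the seller bears costs until goods are on board at the origin port; the buyer bears freight, insurance and all costs thereafter.
Already in the invoice (seller's account under FOB): inland to port, export clearance — exclude.
CIF value = FOB price + freight + insurance = 54235.62 + 1081.58 + 501.74 = 55818.94
Import duty = 55818.94 × 24% = 13396.55
Buyer bears: freight 1081.58 + insurance 501.74 + delivery 1522.19 + duty 13396.55 = 16502.06
Landed cost = invoice 54235.62 + 16502.06 = 70737.68

Total landed cost: EUR 70737.68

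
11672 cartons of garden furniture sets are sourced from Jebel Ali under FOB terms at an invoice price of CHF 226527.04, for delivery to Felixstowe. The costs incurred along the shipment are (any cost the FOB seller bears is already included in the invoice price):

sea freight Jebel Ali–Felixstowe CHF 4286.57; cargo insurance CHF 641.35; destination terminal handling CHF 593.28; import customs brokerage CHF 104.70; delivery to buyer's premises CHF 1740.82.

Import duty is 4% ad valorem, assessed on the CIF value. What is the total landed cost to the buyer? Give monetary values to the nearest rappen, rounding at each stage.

FOB: the seller bears costs until goods are on board at the origin port; the buyer bears freight, insurance and all costs thereafter.
CIF value = FOB price + freight + insurance = 226527.04 + 4286.57 + 641.35 = 231454.96
Import duty = 231454.96 × 4% = 9258.20
Buyer bears: freight 4286.57 + insurance 641.35 + destination terminal 593.28 + brokerage 104.70 + delivery 1740.82 + duty 9258.20 = 16624.92
Landed cost = invoice 226527.04 + 16624.92 = 243151.96

Total landed cost: CHF 243151.96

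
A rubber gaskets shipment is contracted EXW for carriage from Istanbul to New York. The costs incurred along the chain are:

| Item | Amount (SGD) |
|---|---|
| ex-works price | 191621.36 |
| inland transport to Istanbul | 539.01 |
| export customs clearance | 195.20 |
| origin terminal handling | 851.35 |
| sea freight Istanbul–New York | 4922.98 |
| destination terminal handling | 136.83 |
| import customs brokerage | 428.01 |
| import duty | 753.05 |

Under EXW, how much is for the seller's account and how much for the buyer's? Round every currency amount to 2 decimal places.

Seller: SGD 191621.36; buyer: SGD 7826.43

EXW: the seller makes goods available at their premises; the buyer bears all onward costs.
Seller's account: goods 191621.36 = 191621.36
Buyer's account: inland to port 539.01 + export clearance 195.20 + origin terminal 851.35 + freight 4922.98 + destination terminal 136.83 + brokerage 428.01 + duty 753.05 = 7826.43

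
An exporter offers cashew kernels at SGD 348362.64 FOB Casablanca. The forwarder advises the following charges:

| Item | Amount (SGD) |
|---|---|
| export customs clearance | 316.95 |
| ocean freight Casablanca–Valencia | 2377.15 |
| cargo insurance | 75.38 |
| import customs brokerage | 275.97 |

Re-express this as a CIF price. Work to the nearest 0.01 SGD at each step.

CIF price: SGD 350815.17

Not relevant to the conversion: export clearance — on the seller under both FOB and CIF; already in the FOB price and stays in the CIF price. brokerage — on the buyer under both terms; not part of either seller's price.
From FOB to CIF, the seller additionally bears: freight, insurance.
CIF price = 348362.64 + 2377.15 + 75.38 = 350815.17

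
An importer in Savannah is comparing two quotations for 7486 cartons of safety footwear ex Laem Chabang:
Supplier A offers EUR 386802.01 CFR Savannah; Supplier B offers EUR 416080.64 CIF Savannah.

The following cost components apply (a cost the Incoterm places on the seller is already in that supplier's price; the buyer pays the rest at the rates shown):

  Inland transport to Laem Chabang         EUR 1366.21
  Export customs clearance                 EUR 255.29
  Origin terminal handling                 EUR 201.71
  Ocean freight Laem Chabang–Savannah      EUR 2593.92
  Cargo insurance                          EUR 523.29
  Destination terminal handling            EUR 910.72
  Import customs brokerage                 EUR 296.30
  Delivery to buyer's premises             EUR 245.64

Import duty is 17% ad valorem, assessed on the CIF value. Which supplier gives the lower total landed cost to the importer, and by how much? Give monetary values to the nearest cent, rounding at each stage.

Supplier A is cheaper by EUR 33643.75

Supplier A (CFR):
CIF value = CFR price + insurance = 386802.01 + 523.29 = 387325.30
Import duty = 387325.30 × 17% = 65845.30
Buyer bears (A): 523.29 + 910.72 + 296.30 + 245.64 = 1975.95
Landed cost (A) = invoice 386802.01 + 1975.95 + duty 65845.30 = 454623.26
Supplier B (CIF):
The CIF price already equals the CIF value: 416080.64
Import duty = 416080.64 × 17% = 70733.71
Buyer bears (B): 910.72 + 296.30 + 245.64 = 1452.66
Landed cost (B) = invoice 416080.64 + 1452.66 + duty 70733.71 = 488267.01
Difference = |454623.26 − 488267.01| = 33643.75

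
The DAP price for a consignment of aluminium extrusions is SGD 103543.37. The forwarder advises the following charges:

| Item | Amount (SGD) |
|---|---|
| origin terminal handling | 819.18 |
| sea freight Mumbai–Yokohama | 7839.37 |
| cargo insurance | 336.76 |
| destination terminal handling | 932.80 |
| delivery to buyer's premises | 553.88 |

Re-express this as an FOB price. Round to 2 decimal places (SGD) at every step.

Not relevant to the conversion: origin terminal — on the seller under both DAP and FOB; already in the DAP price and stays in the FOB price.
From DAP to FOB, the seller no longer bears: freight, insurance, destination terminal, delivery.
FOB price = 103543.37 − 7839.37 − 336.76 − 932.80 − 553.88 = 93880.56

FOB price: SGD 93880.56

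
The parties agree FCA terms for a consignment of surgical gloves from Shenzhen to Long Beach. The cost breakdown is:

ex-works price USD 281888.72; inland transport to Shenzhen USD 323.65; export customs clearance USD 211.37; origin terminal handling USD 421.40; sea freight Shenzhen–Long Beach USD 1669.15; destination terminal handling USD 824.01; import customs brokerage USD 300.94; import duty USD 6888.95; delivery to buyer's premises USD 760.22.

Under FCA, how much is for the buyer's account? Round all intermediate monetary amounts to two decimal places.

Buyer's account: USD 10864.67

FCA: the seller delivers export-cleared goods to the carrier; the buyer bears costs from that point.
Seller's account: goods 281888.72 + inland to port 323.65 + export clearance 211.37 = 282423.74
Buyer's account: origin terminal 421.40 + freight 1669.15 + destination terminal 824.01 + brokerage 300.94 + duty 6888.95 + delivery 760.22 = 10864.67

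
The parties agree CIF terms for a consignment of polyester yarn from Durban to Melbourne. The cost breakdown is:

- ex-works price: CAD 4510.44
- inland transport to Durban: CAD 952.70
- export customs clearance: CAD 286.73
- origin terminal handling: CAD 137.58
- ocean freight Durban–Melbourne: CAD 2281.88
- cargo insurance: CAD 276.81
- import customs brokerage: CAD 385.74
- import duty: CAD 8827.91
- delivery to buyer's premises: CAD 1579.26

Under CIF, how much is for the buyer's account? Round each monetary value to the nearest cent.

CIF: the seller pays costs through ocean freight and marine insurance to the destination port.
Seller's account: goods 4510.44 + inland to port 952.70 + export clearance 286.73 + origin terminal 137.58 + freight 2281.88 + insurance 276.81 = 8446.14
Buyer's account: brokerage 385.74 + duty 8827.91 + delivery 1579.26 = 10792.91

Buyer's account: CAD 10792.91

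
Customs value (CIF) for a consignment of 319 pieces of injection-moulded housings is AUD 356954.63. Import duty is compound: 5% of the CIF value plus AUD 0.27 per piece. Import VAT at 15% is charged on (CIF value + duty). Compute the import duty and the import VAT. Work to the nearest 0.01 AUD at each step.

Ad valorem component: 356954.63 × 5% = 17847.73
Specific component: 319 × 0.27 = 86.13
Import duty = 17847.73 + 86.13 = 17933.86
VAT base = CIF + duty = 356954.63 + 17933.86 = 374888.49
Import VAT = 374888.49 × 15% = 56233.27

Import duty: AUD 17933.86; import VAT: AUD 56233.27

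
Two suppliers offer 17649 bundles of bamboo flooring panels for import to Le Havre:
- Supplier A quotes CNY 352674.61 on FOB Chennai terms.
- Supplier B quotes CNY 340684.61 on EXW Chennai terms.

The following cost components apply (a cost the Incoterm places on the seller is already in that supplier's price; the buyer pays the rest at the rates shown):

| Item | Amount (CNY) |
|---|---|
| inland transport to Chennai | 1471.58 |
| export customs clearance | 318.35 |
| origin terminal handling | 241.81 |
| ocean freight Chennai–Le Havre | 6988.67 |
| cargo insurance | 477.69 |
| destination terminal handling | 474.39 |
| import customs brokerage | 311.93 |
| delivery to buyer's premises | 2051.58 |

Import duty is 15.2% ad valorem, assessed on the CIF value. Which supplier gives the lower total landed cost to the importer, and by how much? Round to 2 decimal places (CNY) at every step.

Supplier B is cheaper by CNY 11471.92

Supplier A (FOB):
CIF value = FOB price + freight + insurance = 352674.61 + 6988.67 + 477.69 = 360140.97
Import duty = 360140.97 × 15.2% = 54741.43
Buyer bears (A): 6988.67 + 477.69 + 474.39 + 311.93 + 2051.58 = 10304.26
Landed cost (A) = invoice 352674.61 + 10304.26 + duty 54741.43 = 417720.30
Supplier B (EXW):
CIF value = EXW price + inland to port + export clearance + origin terminal + freight + insurance = 340684.61 + 1471.58 + 318.35 + 241.81 + 6988.67 + 477.69 = 350182.71
Import duty = 350182.71 × 15.2% = 53227.77
Buyer bears (B): 1471.58 + 318.35 + 241.81 + 6988.67 + 477.69 + 474.39 + 311.93 + 2051.58 = 12336.00
Landed cost (B) = invoice 340684.61 + 12336.00 + duty 53227.77 = 406248.38
Difference = |417720.30 − 406248.38| = 11471.92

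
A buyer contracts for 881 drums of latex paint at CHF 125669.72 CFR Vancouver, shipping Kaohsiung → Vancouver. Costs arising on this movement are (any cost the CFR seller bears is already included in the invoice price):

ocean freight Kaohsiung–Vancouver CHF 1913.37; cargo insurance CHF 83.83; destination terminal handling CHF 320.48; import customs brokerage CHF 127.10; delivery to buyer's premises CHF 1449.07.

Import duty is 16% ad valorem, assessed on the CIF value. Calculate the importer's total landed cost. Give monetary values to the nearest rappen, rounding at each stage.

Total landed cost: CHF 147770.77

CFR: the seller pays costs through ocean freight to the destination port, but not insurance.
Already in the invoice (seller's account under CFR): freight — exclude.
CIF value = CFR price + insurance = 125669.72 + 83.83 = 125753.55
Import duty = 125753.55 × 16% = 20120.57
Buyer bears: insurance 83.83 + destination terminal 320.48 + brokerage 127.10 + delivery 1449.07 + duty 20120.57 = 22101.05
Landed cost = invoice 125669.72 + 22101.05 = 147770.77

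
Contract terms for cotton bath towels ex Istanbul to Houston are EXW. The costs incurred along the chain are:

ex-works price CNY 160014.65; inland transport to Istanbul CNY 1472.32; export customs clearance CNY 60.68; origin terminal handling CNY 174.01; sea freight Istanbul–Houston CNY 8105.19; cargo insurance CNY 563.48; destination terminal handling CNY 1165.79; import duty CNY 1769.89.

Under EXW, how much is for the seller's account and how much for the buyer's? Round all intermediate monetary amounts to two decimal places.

Seller: CNY 160014.65; buyer: CNY 13311.36

EXW: the seller makes goods available at their premises; the buyer bears all onward costs.
Seller's account: goods 160014.65 = 160014.65
Buyer's account: inland to port 1472.32 + export clearance 60.68 + origin terminal 174.01 + freight 8105.19 + insurance 563.48 + destination terminal 1165.79 + duty 1769.89 = 13311.36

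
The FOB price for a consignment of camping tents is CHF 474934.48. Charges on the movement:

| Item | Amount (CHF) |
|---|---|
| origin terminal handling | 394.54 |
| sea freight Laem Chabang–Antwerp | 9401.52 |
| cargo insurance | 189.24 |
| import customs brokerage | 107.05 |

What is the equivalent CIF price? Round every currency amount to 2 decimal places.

Not relevant to the conversion: origin terminal — on the seller under both FOB and CIF; already in the FOB price and stays in the CIF price. brokerage — on the buyer under both terms; not part of either seller's price.
From FOB to CIF, the seller additionally bears: freight, insurance.
CIF price = 474934.48 + 9401.52 + 189.24 = 484525.24

CIF price: CHF 484525.24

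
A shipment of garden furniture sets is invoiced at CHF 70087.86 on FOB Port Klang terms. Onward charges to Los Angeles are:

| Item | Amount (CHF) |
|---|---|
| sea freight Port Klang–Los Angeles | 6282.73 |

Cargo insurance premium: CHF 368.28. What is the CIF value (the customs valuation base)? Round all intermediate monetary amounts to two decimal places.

CIF = FOB price + freight + insurance
CIF = 70087.86 + 6282.73 + 368.28 = 76738.87

CIF value: CHF 76738.87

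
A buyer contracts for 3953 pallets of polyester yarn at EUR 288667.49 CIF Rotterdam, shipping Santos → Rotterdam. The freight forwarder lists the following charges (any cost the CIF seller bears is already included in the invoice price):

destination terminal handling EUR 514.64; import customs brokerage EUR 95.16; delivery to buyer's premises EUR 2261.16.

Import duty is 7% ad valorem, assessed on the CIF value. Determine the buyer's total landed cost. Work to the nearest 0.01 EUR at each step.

Total landed cost: EUR 311745.17

CIF: the seller pays costs through ocean freight and marine insurance to the destination port.
The CIF price already equals the CIF value: 288667.49
Import duty = 288667.49 × 7% = 20206.72
Buyer bears: destination terminal 514.64 + brokerage 95.16 + delivery 2261.16 + duty 20206.72 = 23077.68
Landed cost = invoice 288667.49 + 23077.68 = 311745.17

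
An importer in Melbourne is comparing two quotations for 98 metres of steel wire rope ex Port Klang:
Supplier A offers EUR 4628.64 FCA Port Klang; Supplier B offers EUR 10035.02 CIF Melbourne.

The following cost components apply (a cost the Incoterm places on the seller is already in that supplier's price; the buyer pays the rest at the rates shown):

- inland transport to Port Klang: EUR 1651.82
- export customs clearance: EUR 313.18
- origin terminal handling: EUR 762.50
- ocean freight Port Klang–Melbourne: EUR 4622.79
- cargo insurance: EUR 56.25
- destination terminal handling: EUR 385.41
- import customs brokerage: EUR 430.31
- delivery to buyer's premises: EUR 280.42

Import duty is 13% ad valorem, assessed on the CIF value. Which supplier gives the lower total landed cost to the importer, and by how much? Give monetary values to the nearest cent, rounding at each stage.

Supplier A (FCA):
CIF value = FCA price + origin terminal + freight + insurance = 4628.64 + 762.50 + 4622.79 + 56.25 = 10070.18
Import duty = 10070.18 × 13% = 1309.12
Buyer bears (A): 762.50 + 4622.79 + 56.25 + 385.41 + 430.31 + 280.42 = 6537.68
Landed cost (A) = invoice 4628.64 + 6537.68 + duty 1309.12 = 12475.44
Supplier B (CIF):
The CIF price already equals the CIF value: 10035.02
Import duty = 10035.02 × 13% = 1304.55
Buyer bears (B): 385.41 + 430.31 + 280.42 = 1096.14
Landed cost (B) = invoice 10035.02 + 1096.14 + duty 1304.55 = 12435.71
Difference = |12475.44 − 12435.71| = 39.73

Supplier B is cheaper by EUR 39.73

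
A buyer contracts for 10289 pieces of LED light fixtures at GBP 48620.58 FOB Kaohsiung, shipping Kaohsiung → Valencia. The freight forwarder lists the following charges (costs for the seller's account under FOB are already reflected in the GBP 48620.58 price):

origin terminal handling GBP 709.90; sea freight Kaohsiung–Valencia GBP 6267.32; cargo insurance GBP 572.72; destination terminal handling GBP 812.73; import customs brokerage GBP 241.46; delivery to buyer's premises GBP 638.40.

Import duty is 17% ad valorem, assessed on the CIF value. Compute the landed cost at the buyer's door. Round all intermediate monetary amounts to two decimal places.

FOB: the seller bears costs until goods are on board at the origin port; the buyer bears freight, insurance and all costs thereafter.
Already in the invoice (seller's account under FOB): origin terminal — exclude.
CIF value = FOB price + freight + insurance = 48620.58 + 6267.32 + 572.72 = 55460.62
Import duty = 55460.62 × 17% = 9428.31
Buyer bears: freight 6267.32 + insurance 572.72 + destination terminal 812.73 + brokerage 241.46 + delivery 638.40 + duty 9428.31 = 17960.94
Landed cost = invoice 48620.58 + 17960.94 = 66581.52

Total landed cost: GBP 66581.52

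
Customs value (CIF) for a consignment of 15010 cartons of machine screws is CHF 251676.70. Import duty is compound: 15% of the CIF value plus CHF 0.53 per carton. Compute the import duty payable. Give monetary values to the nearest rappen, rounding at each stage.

Import duty: CHF 45706.81

Ad valorem component: 251676.70 × 15% = 37751.51
Specific component: 15010 × 0.53 = 7955.30
Import duty = 37751.51 + 7955.30 = 45706.81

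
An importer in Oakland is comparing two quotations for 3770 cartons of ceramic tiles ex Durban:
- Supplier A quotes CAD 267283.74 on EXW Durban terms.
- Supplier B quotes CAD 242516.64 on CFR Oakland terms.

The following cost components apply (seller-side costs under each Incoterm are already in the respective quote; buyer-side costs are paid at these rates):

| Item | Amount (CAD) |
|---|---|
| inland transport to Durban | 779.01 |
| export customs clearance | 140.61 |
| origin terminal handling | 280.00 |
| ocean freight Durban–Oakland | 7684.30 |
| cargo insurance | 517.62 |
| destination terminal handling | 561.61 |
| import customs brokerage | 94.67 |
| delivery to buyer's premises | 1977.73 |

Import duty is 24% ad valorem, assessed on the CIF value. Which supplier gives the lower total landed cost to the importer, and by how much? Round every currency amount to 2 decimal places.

Supplier B is cheaper by CAD 41727.27

Supplier A (EXW):
CIF value = EXW price + inland to port + export clearance + origin terminal + freight + insurance = 267283.74 + 779.01 + 140.61 + 280.00 + 7684.30 + 517.62 = 276685.28
Import duty = 276685.28 × 24% = 66404.47
Buyer bears (A): 779.01 + 140.61 + 280.00 + 7684.30 + 517.62 + 561.61 + 94.67 + 1977.73 = 12035.55
Landed cost (A) = invoice 267283.74 + 12035.55 + duty 66404.47 = 345723.76
Supplier B (CFR):
CIF value = CFR price + insurance = 242516.64 + 517.62 = 243034.26
Import duty = 243034.26 × 24% = 58328.22
Buyer bears (B): 517.62 + 561.61 + 94.67 + 1977.73 = 3151.63
Landed cost (B) = invoice 242516.64 + 3151.63 + duty 58328.22 = 303996.49
Difference = |345723.76 − 303996.49| = 41727.27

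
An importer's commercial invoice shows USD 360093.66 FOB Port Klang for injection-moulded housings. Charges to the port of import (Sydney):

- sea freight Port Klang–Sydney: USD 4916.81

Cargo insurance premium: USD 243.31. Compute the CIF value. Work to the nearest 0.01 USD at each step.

CIF value: USD 365253.78

CIF = FOB price + freight + insurance
CIF = 360093.66 + 4916.81 + 243.31 = 365253.78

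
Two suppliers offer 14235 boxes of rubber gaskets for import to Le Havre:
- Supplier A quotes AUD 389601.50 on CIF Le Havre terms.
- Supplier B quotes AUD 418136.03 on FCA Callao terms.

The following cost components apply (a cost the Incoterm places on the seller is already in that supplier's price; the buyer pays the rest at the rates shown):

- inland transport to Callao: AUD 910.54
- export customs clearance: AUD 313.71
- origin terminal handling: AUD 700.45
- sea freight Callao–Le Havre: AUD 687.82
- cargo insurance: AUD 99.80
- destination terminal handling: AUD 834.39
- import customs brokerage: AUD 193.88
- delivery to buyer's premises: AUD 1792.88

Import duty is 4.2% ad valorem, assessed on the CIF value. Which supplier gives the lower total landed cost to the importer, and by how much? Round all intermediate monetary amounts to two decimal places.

Supplier A is cheaper by AUD 31283.55

Supplier A (CIF):
The CIF price already equals the CIF value: 389601.50
Import duty = 389601.50 × 4.2% = 16363.26
Buyer bears (A): 834.39 + 193.88 + 1792.88 = 2821.15
Landed cost (A) = invoice 389601.50 + 2821.15 + duty 16363.26 = 408785.91
Supplier B (FCA):
CIF value = FCA price + origin terminal + freight + insurance = 418136.03 + 700.45 + 687.82 + 99.80 = 419624.10
Import duty = 419624.10 × 4.2% = 17624.21
Buyer bears (B): 700.45 + 687.82 + 99.80 + 834.39 + 193.88 + 1792.88 = 4309.22
Landed cost (B) = invoice 418136.03 + 4309.22 + duty 17624.21 = 440069.46
Difference = |408785.91 − 440069.46| = 31283.55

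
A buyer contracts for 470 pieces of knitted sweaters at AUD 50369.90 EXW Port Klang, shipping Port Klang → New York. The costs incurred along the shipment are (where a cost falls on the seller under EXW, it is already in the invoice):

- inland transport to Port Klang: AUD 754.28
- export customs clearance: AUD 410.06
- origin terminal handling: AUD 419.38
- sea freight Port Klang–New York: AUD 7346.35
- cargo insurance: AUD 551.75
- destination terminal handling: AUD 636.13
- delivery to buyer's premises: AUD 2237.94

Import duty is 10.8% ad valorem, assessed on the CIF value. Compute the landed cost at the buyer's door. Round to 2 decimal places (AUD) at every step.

Total landed cost: AUD 69189.78

EXW: the seller makes goods available at their premises; the buyer bears all onward costs.
CIF value = EXW price + inland to port + export clearance + origin terminal + freight + insurance = 50369.90 + 754.28 + 410.06 + 419.38 + 7346.35 + 551.75 = 59851.72
Import duty = 59851.72 × 10.8% = 6463.99
Buyer bears: inland to port 754.28 + export clearance 410.06 + origin terminal 419.38 + freight 7346.35 + insurance 551.75 + destination terminal 636.13 + delivery 2237.94 + duty 6463.99 = 18819.88
Landed cost = invoice 50369.90 + 18819.88 = 69189.78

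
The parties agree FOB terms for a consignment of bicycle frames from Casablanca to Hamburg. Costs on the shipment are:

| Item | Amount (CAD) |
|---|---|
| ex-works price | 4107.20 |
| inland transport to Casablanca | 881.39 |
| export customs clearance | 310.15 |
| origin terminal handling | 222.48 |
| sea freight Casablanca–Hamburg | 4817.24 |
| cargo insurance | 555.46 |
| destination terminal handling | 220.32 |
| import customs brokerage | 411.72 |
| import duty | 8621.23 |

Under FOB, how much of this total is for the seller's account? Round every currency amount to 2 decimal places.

FOB: the seller bears costs until goods are on board at the origin port; the buyer bears freight, insurance and all costs thereafter.
Seller's account: goods 4107.20 + inland to port 881.39 + export clearance 310.15 + origin terminal 222.48 = 5521.22
Buyer's account: freight 4817.24 + insurance 555.46 + destination terminal 220.32 + brokerage 411.72 + duty 8621.23 = 14625.97

Seller's account: CAD 5521.22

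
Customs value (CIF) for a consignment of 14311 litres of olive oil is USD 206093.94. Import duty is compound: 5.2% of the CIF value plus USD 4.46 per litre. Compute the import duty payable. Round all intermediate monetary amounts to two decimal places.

Ad valorem component: 206093.94 × 5.2% = 10716.88
Specific component: 14311 × 4.46 = 63827.06
Import duty = 10716.88 + 63827.06 = 74543.94

Import duty: USD 74543.94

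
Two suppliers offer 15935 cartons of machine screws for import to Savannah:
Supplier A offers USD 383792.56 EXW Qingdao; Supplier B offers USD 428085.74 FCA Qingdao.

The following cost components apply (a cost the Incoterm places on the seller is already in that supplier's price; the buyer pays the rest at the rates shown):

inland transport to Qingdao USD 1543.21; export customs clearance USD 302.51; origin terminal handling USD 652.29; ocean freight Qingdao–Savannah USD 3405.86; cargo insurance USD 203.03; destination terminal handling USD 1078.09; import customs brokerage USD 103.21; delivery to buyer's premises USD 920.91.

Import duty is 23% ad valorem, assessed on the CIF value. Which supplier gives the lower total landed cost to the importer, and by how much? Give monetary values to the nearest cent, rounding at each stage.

Supplier A is cheaper by USD 52210.37

Supplier A (EXW):
CIF value = EXW price + inland to port + export clearance + origin terminal + freight + insurance = 383792.56 + 1543.21 + 302.51 + 652.29 + 3405.86 + 203.03 = 389899.46
Import duty = 389899.46 × 23% = 89676.88
Buyer bears (A): 1543.21 + 302.51 + 652.29 + 3405.86 + 203.03 + 1078.09 + 103.21 + 920.91 = 8209.11
Landed cost (A) = invoice 383792.56 + 8209.11 + duty 89676.88 = 481678.55
Supplier B (FCA):
CIF value = FCA price + origin terminal + freight + insurance = 428085.74 + 652.29 + 3405.86 + 203.03 = 432346.92
Import duty = 432346.92 × 23% = 99439.79
Buyer bears (B): 652.29 + 3405.86 + 203.03 + 1078.09 + 103.21 + 920.91 = 6363.39
Landed cost (B) = invoice 428085.74 + 6363.39 + duty 99439.79 = 533888.92
Difference = |481678.55 − 533888.92| = 52210.37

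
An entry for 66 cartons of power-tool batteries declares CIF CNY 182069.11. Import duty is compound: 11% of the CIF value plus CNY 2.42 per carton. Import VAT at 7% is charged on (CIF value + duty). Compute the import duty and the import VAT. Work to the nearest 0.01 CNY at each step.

Import duty: CNY 20187.32; import VAT: CNY 14157.95

Ad valorem component: 182069.11 × 11% = 20027.60
Specific component: 66 × 2.42 = 159.72
Import duty = 20027.60 + 159.72 = 20187.32
VAT base = CIF + duty = 182069.11 + 20187.32 = 202256.43
Import VAT = 202256.43 × 7% = 14157.95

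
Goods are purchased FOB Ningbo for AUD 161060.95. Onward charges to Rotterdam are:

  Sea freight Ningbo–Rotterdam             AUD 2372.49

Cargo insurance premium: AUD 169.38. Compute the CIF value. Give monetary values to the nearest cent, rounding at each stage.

CIF = FOB price + freight + insurance
CIF = 161060.95 + 2372.49 + 169.38 = 163602.82

CIF value: AUD 163602.82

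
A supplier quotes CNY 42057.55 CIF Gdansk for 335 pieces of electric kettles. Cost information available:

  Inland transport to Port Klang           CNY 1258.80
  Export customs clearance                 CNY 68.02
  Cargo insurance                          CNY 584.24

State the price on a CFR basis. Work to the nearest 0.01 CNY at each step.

Not relevant to the conversion: inland to port, export clearance — on the seller under both CIF and CFR; already in the CIF price and stays in the CFR price.
From CIF to CFR, the seller no longer bears: insurance.
CFR price = 42057.55 − 584.24 = 41473.31

CFR price: CNY 41473.31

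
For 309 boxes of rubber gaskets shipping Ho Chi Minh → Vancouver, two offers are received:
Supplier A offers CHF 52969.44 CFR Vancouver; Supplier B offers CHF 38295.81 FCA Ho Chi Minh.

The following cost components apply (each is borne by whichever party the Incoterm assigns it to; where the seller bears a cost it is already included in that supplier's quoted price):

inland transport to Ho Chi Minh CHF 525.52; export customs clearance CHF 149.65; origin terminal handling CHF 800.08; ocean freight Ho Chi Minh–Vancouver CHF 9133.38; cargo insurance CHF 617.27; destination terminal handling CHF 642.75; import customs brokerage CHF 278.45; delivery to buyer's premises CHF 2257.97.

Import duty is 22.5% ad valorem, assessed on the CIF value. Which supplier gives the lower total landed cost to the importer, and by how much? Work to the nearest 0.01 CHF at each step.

Supplier A (CFR):
CIF value = CFR price + insurance = 52969.44 + 617.27 = 53586.71
Import duty = 53586.71 × 22.5% = 12057.01
Buyer bears (A): 617.27 + 642.75 + 278.45 + 2257.97 = 3796.44
Landed cost (A) = invoice 52969.44 + 3796.44 + duty 12057.01 = 68822.89
Supplier B (FCA):
CIF value = FCA price + origin terminal + freight + insurance = 38295.81 + 800.08 + 9133.38 + 617.27 = 48846.54
Import duty = 48846.54 × 22.5% = 10990.47
Buyer bears (B): 800.08 + 9133.38 + 617.27 + 642.75 + 278.45 + 2257.97 = 13729.90
Landed cost (B) = invoice 38295.81 + 13729.90 + duty 10990.47 = 63016.18
Difference = |68822.89 − 63016.18| = 5806.71

Supplier B is cheaper by CHF 5806.71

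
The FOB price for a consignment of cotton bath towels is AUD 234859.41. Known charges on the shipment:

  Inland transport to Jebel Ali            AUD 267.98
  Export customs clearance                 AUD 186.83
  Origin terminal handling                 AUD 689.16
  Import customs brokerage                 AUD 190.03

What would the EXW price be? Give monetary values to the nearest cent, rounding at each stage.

EXW price: AUD 233715.44

Not relevant to the conversion: brokerage — on the buyer under both terms; not part of either seller's price.
From FOB to EXW, the seller no longer bears: inland to port, export clearance, origin terminal.
EXW price = 234859.41 − 267.98 − 186.83 − 689.16 = 233715.44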